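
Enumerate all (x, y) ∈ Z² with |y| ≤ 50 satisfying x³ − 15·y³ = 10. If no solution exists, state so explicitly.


The equation is x³ - 15y³ = 10. For fixed y, x³ = 15·y³ + 10, so a solution requires the RHS to be a perfect cube.
Strategy: iterate y from -50 to 50, compute RHS = 15·y³ + 10, and check whether it is a (positive or negative) perfect cube.
Check small values of y:
  y = 0: RHS = 10 is not a perfect cube.
  y = 1: RHS = 25 is not a perfect cube.
  y = -1: RHS = -5 is not a perfect cube.
  y = 2: RHS = 130 is not a perfect cube.
  y = -2: RHS = -110 is not a perfect cube.
  y = 3: RHS = 415 is not a perfect cube.
  y = -3: RHS = -395 is not a perfect cube.
Continuing the search up to |y| = 50 finds no solutions either.
No (x, y) in the scanned range satisfies the equation.

No integer solutions with |y| ≤ 50.


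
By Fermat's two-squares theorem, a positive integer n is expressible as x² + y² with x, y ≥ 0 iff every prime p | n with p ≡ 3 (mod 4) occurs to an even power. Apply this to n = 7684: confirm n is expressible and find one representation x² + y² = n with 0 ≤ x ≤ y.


Step 1: Factor n = 7684 = 2^2 · 17 · 113.
Step 2: Check the mod-4 condition on each prime factor: 2 = 2 (special); 17 ≡ 1 (mod 4), exponent 1; 113 ≡ 1 (mod 4), exponent 1.
All primes ≡ 3 (mod 4) appear to even exponent (or don't appear), so by the two-squares theorem n IS expressible as a sum of two squares.
Step 3: Build a representation. Group n = k² · m with k = 2 and m = 17 · 113 = 1921 (a product of primes ≡ 1 (mod 4)); a representation of m scales to one of n via (k·x)² + (k·y)² = k²(x² + y²). Each prime p ≡ 1 (mod 4) is itself a sum of two squares; find a² by testing p − a² for a perfect square:
  17: 17 − 1² = 16 = 4² ⇒ 17 = 1² + 4².
  113: 113 − 1² = 112, 113 − 2² = 109, 113 − 3² = 104, 113 − 4² = 97, 113 − 5² = 88, 113 − 6² = 77, 113 − 7² = 64 = 8² ⇒ 113 = 7² + 8².
  Combine using the Brahmagupta–Fibonacci identity (a² + b²)(c² + d²) = (ac − bd)² + (ad + bc)² = (ac + bd)² + (ad − bc)²:
  17 · 113 = 1921: from (1² + 4²)(7² + 8²), take (1·7 − 4·8, 1·8 + 4·7) = (7 − 32, 8 + 28) = (-25, 36); dropping signs (only squares matter) gives (25, 36); check 25² + 36² = 625 + 1296 = 1921 ✓.
  Scale by k = 2: (2·25, 2·36) = (50, 72).
Step 4: Order so x ≤ y and verify: 50² + 72² = 2500 + 5184 = 7684 = n. ✓

n = 7684 = 50² + 72² (one valid representation with x ≤ y).


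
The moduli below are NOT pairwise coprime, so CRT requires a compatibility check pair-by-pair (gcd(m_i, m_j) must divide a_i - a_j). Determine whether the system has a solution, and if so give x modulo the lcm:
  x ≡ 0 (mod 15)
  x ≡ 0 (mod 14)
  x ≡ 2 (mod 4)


Moduli 15, 14, 4 are not pairwise coprime, so CRT works modulo lcm(m_i) when all pairwise compatibility conditions hold.
Pairwise compatibility: gcd(m_i, m_j) must divide a_i - a_j for every pair.
Merge one congruence at a time:
  Start: x ≡ 0 (mod 15).
  Combine with x ≡ 0 (mod 14): gcd(15, 14) = 1; 0 - 0 = 0, which IS divisible by 1, so compatible.
    Write x = 0 + 15·t and substitute into x ≡ 0 (mod 14): 15·t ≡ 0 − 0 = 0 (mod 14).
    Reduce coefficients mod 14: 1·t ≡ 0 (mod 14).
    So t ≡ 0 (mod 14).
    Then x = 0 + 15·0 = 0, valid modulo lcm(15, 14) = 210: x ≡ 0 (mod 210).
  Combine with x ≡ 2 (mod 4): gcd(210, 4) = 2; 2 - 0 = 2, which IS divisible by 2, so compatible.
    Write x = 0 + 210·t and substitute into x ≡ 2 (mod 4): 210·t ≡ 2 − 0 = 2 (mod 4).
    Divide the congruence (and modulus) by g = 2: 105·t ≡ 1 (mod 2).
    Reduce coefficients mod 2: 1·t ≡ 1 (mod 2).
    So t ≡ 1 (mod 2).
    Then x = 0 + 210·1 = 210, valid modulo lcm(210, 4) = 420: x ≡ 210 (mod 420).
Verify: 210 mod 15 = 0, 210 mod 14 = 0, 210 mod 4 = 2.

x ≡ 210 (mod 420).


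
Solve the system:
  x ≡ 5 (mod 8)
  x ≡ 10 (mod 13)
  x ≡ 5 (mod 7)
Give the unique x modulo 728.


Moduli 8, 13, 7 are pairwise coprime; by CRT there is a unique solution modulo M = 8 · 13 · 7 = 728.
Solve pairwise, accumulating the modulus:
  Start with x ≡ 5 (mod 8).
  Combine with x ≡ 10 (mod 13): since gcd(8, 13) = 1, we get a unique residue mod 104.
    Write x = 5 + 8·t and substitute into x ≡ 10 (mod 13): 8·t ≡ 10 − 5 = 5 (mod 13).
    The inverse of 8 mod 13 is 5 (since 8·5 = 40 = 3·13 + 1), so t ≡ 5·5 = 25 ≡ 12 (mod 13).
    Then x = 5 + 8·12 = 101, valid modulo lcm(8, 13) = 104: x ≡ 101 (mod 104).
  Combine with x ≡ 5 (mod 7): since gcd(104, 7) = 1, we get a unique residue mod 728.
    Write x = 101 + 104·t and substitute into x ≡ 5 (mod 7): 104·t ≡ 5 − 101 = -96 (mod 7).
    Reduce coefficients mod 7: 6·t ≡ 2 (mod 7).
    The inverse of 6 mod 7 is 6 (since 6·6 = 36 = 5·7 + 1), so t ≡ 6·2 = 12 ≡ 5 (mod 7).
    Then x = 101 + 104·5 = 621, valid modulo lcm(104, 7) = 728: x ≡ 621 (mod 728).
Verify: 621 mod 8 = 5 ✓, 621 mod 13 = 10 ✓, 621 mod 7 = 5 ✓.

x ≡ 621 (mod 728).


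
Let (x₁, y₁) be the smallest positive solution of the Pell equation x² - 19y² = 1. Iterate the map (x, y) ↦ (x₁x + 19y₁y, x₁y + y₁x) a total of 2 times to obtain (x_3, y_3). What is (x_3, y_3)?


Step 1: Find the fundamental solution (x₁, y₁) of x² - 19y² = 1.
  Expand √19 as a continued fraction. a₀ = ⌊√19⌋ = 4; iterate m_{k+1} = d_k·a_k − m_k, d_{k+1} = (19 − m_{k+1}²)/d_k, a_{k+1} = ⌊(a₀ + m_{k+1})/d_{k+1}⌋ (starting m₀ = 0, d₀ = 1), with convergents p_k = a_k·p_{k-1} + p_{k-2}, q_k = a_k·q_{k-1} + q_{k-2} (p₋₁ = 1, q₋₁ = 0):
  k = 0: a₀ = 4; p₀/q₀ = 4/1; p₀² − 19·q₀² = 16 − 19 = -3.
  k = 1: m = 4, d = 3, a = ⌊(4 + 4)/3⌋ = 2; p/q = (2·4 + 1)/(2·1 + 0) = 9/2; p² − 19·q² = 81 − 76 = 5.
  k = 2: m = 2, d = 5, a = ⌊(4 + 2)/5⌋ = 1; p/q = (1·9 + 4)/(1·2 + 1) = 13/3; p² − 19·q² = 169 − 171 = -2.
  k = 3: m = 3, d = 2, a = ⌊(4 + 3)/2⌋ = 3; p/q = (3·13 + 9)/(3·3 + 2) = 48/11; p² − 19·q² = 2304 − 2299 = 5.
  k = 4: m = 3, d = 5, a = ⌊(4 + 3)/5⌋ = 1; p/q = (1·48 + 13)/(1·11 + 3) = 61/14; p² − 19·q² = 3721 − 3724 = -3.
  k = 5: m = 2, d = 3, a = ⌊(4 + 2)/3⌋ = 2; p/q = (2·61 + 48)/(2·14 + 11) = 170/39; p² − 19·q² = 28900 − 28899 = 1.
  The first convergent with p² − 19·q² = 1 gives the fundamental solution (x₁, y₁) = (170, 39).
Step 2: Apply the recurrence (x_{n+1}, y_{n+1}) = (x₁x_n + 19y₁y_n, x₁y_n + y₁x_n) repeatedly.
  From (x_1, y_1) = (170, 39): x_2 = 170·170 + 19·39·39 = 57799; y_2 = 170·39 + 39·170 = 13260.
  From (x_2, y_2) = (57799, 13260): x_3 = 170·57799 + 19·39·13260 = 19651490; y_3 = 170·13260 + 39·57799 = 4508361.
Step 3: Verify x_3² - 19·y_3² = 386181059220100 - 386181059220099 = 1 (should be 1). ✓

(x_1, y_1) = (170, 39); (x_3, y_3) = (19651490, 4508361).


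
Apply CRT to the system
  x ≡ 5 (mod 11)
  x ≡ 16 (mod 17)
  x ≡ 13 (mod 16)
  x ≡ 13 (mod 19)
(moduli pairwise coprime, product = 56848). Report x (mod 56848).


Product of moduli M = 11 · 17 · 16 · 19 = 56848.
Merge one congruence at a time:
  Start: x ≡ 5 (mod 11).
  Combine with x ≡ 16 (mod 17); new modulus lcm = 187.
    Write x = 5 + 11·t and substitute into x ≡ 16 (mod 17): 11·t ≡ 16 − 5 = 11 (mod 17).
    The inverse of 11 mod 17 is 14 (since 11·14 = 154 = 9·17 + 1), so t ≡ 14·11 = 154 ≡ 1 (mod 17).
    Then x = 5 + 11·1 = 16, valid modulo lcm(11, 17) = 187: x ≡ 16 (mod 187).
  Combine with x ≡ 13 (mod 16); new modulus lcm = 2992.
    Write x = 16 + 187·t and substitute into x ≡ 13 (mod 16): 187·t ≡ 13 − 16 = -3 (mod 16).
    Reduce coefficients mod 16: 11·t ≡ 13 (mod 16).
    The inverse of 11 mod 16 is 3 (since 11·3 = 33 = 2·16 + 1), so t ≡ 3·13 = 39 ≡ 7 (mod 16).
    Then x = 16 + 187·7 = 1325, valid modulo lcm(187, 16) = 2992: x ≡ 1325 (mod 2992).
  Combine with x ≡ 13 (mod 19); new modulus lcm = 56848.
    Write x = 1325 + 2992·t and substitute into x ≡ 13 (mod 19): 2992·t ≡ 13 − 1325 = -1312 (mod 19).
    Reduce coefficients mod 19: 9·t ≡ 18 (mod 19).
    The inverse of 9 mod 19 is 17 (since 9·17 = 153 = 8·19 + 1), so t ≡ 17·18 = 306 ≡ 2 (mod 19).
    Then x = 1325 + 2992·2 = 7309, valid modulo lcm(2992, 19) = 56848: x ≡ 7309 (mod 56848).
Verify against each original: 7309 mod 11 = 5, 7309 mod 17 = 16, 7309 mod 16 = 13, 7309 mod 19 = 13.

x ≡ 7309 (mod 56848).


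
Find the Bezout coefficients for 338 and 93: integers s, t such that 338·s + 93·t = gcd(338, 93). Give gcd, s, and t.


Euclidean algorithm on (338, 93) — divide until remainder is 0:
  338 = 3 · 93 + 59
  93 = 1 · 59 + 34
  59 = 1 · 34 + 25
  34 = 1 · 25 + 9
  25 = 2 · 9 + 7
  9 = 1 · 7 + 2
  7 = 3 · 2 + 1
  2 = 2 · 1 + 0
gcd(338, 93) = 1.
Track Bezout coefficients alongside the remainders: start with r₀ = 338 = a·1 + b·0 (s = 1, t = 0) and r₁ = 93 = a·0 + b·1 (s = 0, t = 1); each new remainder r_{k+1} = r_{k-1} − q_k·r_k inherits s_{k+1} = s_{k-1} − q_k·s_k, t_{k+1} = t_{k-1} − q_k·t_k, so r_k = a·s_k + b·t_k at every step:
  q = 3: r = 59, s = 1 − 3·0 = 1, t = 0 − 3·1 = -3  (check: 338·1 + 93·(-3) = 59)
  q = 1: r = 34, s = 0 − 1·1 = -1, t = 1 − 1·(-3) = 4  (check: 338·(-1) + 93·4 = 34)
  q = 1: r = 25, s = 1 − 1·(-1) = 2, t = -3 − 1·4 = -7  (check: 338·2 + 93·(-7) = 25)
  q = 1: r = 9, s = -1 − 1·2 = -3, t = 4 − 1·(-7) = 11  (check: 338·(-3) + 93·11 = 9)
  q = 2: r = 7, s = 2 − 2·(-3) = 8, t = -7 − 2·11 = -29  (check: 338·8 + 93·(-29) = 7)
  q = 1: r = 2, s = -3 − 1·8 = -11, t = 11 − 1·(-29) = 40  (check: 338·(-11) + 93·40 = 2)
  q = 3: r = 1, s = 8 − 3·(-11) = 41, t = -29 − 3·40 = -149  (check: 338·41 + 93·(-149) = 1)
The row with r = 1 (the gcd) gives the Bezout coefficients s = 41, t = -149.
Result: 338 · (41) + 93 · (-149) = 1.

gcd(338, 93) = 1; s = 41, t = -149 (check: 338·41 + 93·(-149) = 1).


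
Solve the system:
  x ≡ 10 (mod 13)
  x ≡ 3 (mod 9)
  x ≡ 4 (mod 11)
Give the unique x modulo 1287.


Moduli 13, 9, 11 are pairwise coprime; by CRT there is a unique solution modulo M = 13 · 9 · 11 = 1287.
Solve pairwise, accumulating the modulus:
  Start with x ≡ 10 (mod 13).
  Combine with x ≡ 3 (mod 9): since gcd(13, 9) = 1, we get a unique residue mod 117.
    Write x = 10 + 13·t and substitute into x ≡ 3 (mod 9): 13·t ≡ 3 − 10 = -7 (mod 9).
    Reduce coefficients mod 9: 4·t ≡ 2 (mod 9).
    The inverse of 4 mod 9 is 7 (since 4·7 = 28 = 3·9 + 1), so t ≡ 7·2 = 14 ≡ 5 (mod 9).
    Then x = 10 + 13·5 = 75, valid modulo lcm(13, 9) = 117: x ≡ 75 (mod 117).
  Combine with x ≡ 4 (mod 11): since gcd(117, 11) = 1, we get a unique residue mod 1287.
    Write x = 75 + 117·t and substitute into x ≡ 4 (mod 11): 117·t ≡ 4 − 75 = -71 (mod 11).
    Reduce coefficients mod 11: 7·t ≡ 6 (mod 11).
    The inverse of 7 mod 11 is 8 (since 7·8 = 56 = 5·11 + 1), so t ≡ 8·6 = 48 ≡ 4 (mod 11).
    Then x = 75 + 117·4 = 543, valid modulo lcm(117, 11) = 1287: x ≡ 543 (mod 1287).
Verify: 543 mod 13 = 10 ✓, 543 mod 9 = 3 ✓, 543 mod 11 = 4 ✓.

x ≡ 543 (mod 1287).


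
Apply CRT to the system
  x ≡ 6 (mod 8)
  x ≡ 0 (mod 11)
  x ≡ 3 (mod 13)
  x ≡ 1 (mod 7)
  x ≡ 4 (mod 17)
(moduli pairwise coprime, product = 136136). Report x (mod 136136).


Product of moduli M = 8 · 11 · 13 · 7 · 17 = 136136.
Merge one congruence at a time:
  Start: x ≡ 6 (mod 8).
  Combine with x ≡ 0 (mod 11); new modulus lcm = 88.
    Write x = 6 + 8·t and substitute into x ≡ 0 (mod 11): 8·t ≡ 0 − 6 = -6 (mod 11).
    Reduce coefficients mod 11: 8·t ≡ 5 (mod 11).
    The inverse of 8 mod 11 is 7 (since 8·7 = 56 = 5·11 + 1), so t ≡ 7·5 = 35 ≡ 2 (mod 11).
    Then x = 6 + 8·2 = 22, valid modulo lcm(8, 11) = 88: x ≡ 22 (mod 88).
  Combine with x ≡ 3 (mod 13); new modulus lcm = 1144.
    Write x = 22 + 88·t and substitute into x ≡ 3 (mod 13): 88·t ≡ 3 − 22 = -19 (mod 13).
    Reduce coefficients mod 13: 10·t ≡ 7 (mod 13).
    The inverse of 10 mod 13 is 4 (since 10·4 = 40 = 3·13 + 1), so t ≡ 4·7 = 28 ≡ 2 (mod 13).
    Then x = 22 + 88·2 = 198, valid modulo lcm(88, 13) = 1144: x ≡ 198 (mod 1144).
  Combine with x ≡ 1 (mod 7); new modulus lcm = 8008.
    Write x = 198 + 1144·t and substitute into x ≡ 1 (mod 7): 1144·t ≡ 1 − 198 = -197 (mod 7).
    Reduce coefficients mod 7: 3·t ≡ 6 (mod 7).
    The inverse of 3 mod 7 is 5 (since 3·5 = 15 = 2·7 + 1), so t ≡ 5·6 = 30 ≡ 2 (mod 7).
    Then x = 198 + 1144·2 = 2486, valid modulo lcm(1144, 7) = 8008: x ≡ 2486 (mod 8008).
  Combine with x ≡ 4 (mod 17); new modulus lcm = 136136.
    Write x = 2486 + 8008·t and substitute into x ≡ 4 (mod 17): 8008·t ≡ 4 − 2486 = -2482 (mod 17).
    Reduce coefficients mod 17: 1·t ≡ 0 (mod 17).
    So t ≡ 0 (mod 17).
    Then x = 2486 + 8008·0 = 2486, valid modulo lcm(8008, 17) = 136136: x ≡ 2486 (mod 136136).
Verify against each original: 2486 mod 8 = 6, 2486 mod 11 = 0, 2486 mod 13 = 3, 2486 mod 7 = 1, 2486 mod 17 = 4.

x ≡ 2486 (mod 136136).


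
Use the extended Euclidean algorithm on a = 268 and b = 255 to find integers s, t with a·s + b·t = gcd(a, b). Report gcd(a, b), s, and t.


Euclidean algorithm on (268, 255) — divide until remainder is 0:
  268 = 1 · 255 + 13
  255 = 19 · 13 + 8
  13 = 1 · 8 + 5
  8 = 1 · 5 + 3
  5 = 1 · 3 + 2
  3 = 1 · 2 + 1
  2 = 2 · 1 + 0
gcd(268, 255) = 1.
Track Bezout coefficients alongside the remainders: start with r₀ = 268 = a·1 + b·0 (s = 1, t = 0) and r₁ = 255 = a·0 + b·1 (s = 0, t = 1); each new remainder r_{k+1} = r_{k-1} − q_k·r_k inherits s_{k+1} = s_{k-1} − q_k·s_k, t_{k+1} = t_{k-1} − q_k·t_k, so r_k = a·s_k + b·t_k at every step:
  q = 1: r = 13, s = 1 − 1·0 = 1, t = 0 − 1·1 = -1  (check: 268·1 + 255·(-1) = 13)
  q = 19: r = 8, s = 0 − 19·1 = -19, t = 1 − 19·(-1) = 20  (check: 268·(-19) + 255·20 = 8)
  q = 1: r = 5, s = 1 − 1·(-19) = 20, t = -1 − 1·20 = -21  (check: 268·20 + 255·(-21) = 5)
  q = 1: r = 3, s = -19 − 1·20 = -39, t = 20 − 1·(-21) = 41  (check: 268·(-39) + 255·41 = 3)
  q = 1: r = 2, s = 20 − 1·(-39) = 59, t = -21 − 1·41 = -62  (check: 268·59 + 255·(-62) = 2)
  q = 1: r = 1, s = -39 − 1·59 = -98, t = 41 − 1·(-62) = 103  (check: 268·(-98) + 255·103 = 1)
The row with r = 1 (the gcd) gives the Bezout coefficients s = -98, t = 103.
Result: 268 · (-98) + 255 · (103) = 1.

gcd(268, 255) = 1; s = -98, t = 103 (check: 268·(-98) + 255·103 = 1).


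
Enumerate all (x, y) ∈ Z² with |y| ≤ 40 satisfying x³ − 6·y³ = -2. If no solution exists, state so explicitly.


The equation is x³ - 6y³ = -2. For fixed y, x³ = 6·y³ − 2, so a solution requires the RHS to be a perfect cube.
Strategy: iterate y from -40 to 40, compute RHS = 6·y³ − 2, and check whether it is a (positive or negative) perfect cube.
Check small values of y:
  y = 0: RHS = -2 is not a perfect cube.
  y = 1: RHS = 4 is not a perfect cube.
  y = -1: RHS = -8 = (-2)³ ⇒ x = -2 works.
  y = 2: RHS = 46 is not a perfect cube.
  y = -2: RHS = -50 is not a perfect cube.
  y = 3: RHS = 160 is not a perfect cube.
  y = -3: RHS = -164 is not a perfect cube.
Continuing the search up to |y| = 40 finds no further solutions beyond those listed.
Collected solutions: (-2, -1).

Solutions (with |y| ≤ 40): (-2, -1).


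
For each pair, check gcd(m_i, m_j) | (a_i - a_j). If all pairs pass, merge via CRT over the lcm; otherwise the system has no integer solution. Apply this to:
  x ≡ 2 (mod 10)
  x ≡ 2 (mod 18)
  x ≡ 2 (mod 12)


Moduli 10, 18, 12 are not pairwise coprime, so CRT works modulo lcm(m_i) when all pairwise compatibility conditions hold.
Pairwise compatibility: gcd(m_i, m_j) must divide a_i - a_j for every pair.
Merge one congruence at a time:
  Start: x ≡ 2 (mod 10).
  Combine with x ≡ 2 (mod 18): gcd(10, 18) = 2; 2 - 2 = 0, which IS divisible by 2, so compatible.
    Write x = 2 + 10·t and substitute into x ≡ 2 (mod 18): 10·t ≡ 2 − 2 = 0 (mod 18).
    Divide the congruence (and modulus) by g = 2: 5·t ≡ 0 (mod 9).
    The inverse of 5 mod 9 is 2 (since 5·2 = 10 = 1·9 + 1), so t ≡ 2·0 = 0 ≡ 0 (mod 9).
    Then x = 2 + 10·0 = 2, valid modulo lcm(10, 18) = 90: x ≡ 2 (mod 90).
  Combine with x ≡ 2 (mod 12): gcd(90, 12) = 6; 2 - 2 = 0, which IS divisible by 6, so compatible.
    Write x = 2 + 90·t and substitute into x ≡ 2 (mod 12): 90·t ≡ 2 − 2 = 0 (mod 12).
    Divide the congruence (and modulus) by g = 6: 15·t ≡ 0 (mod 2).
    Reduce coefficients mod 2: 1·t ≡ 0 (mod 2).
    So t ≡ 0 (mod 2).
    Then x = 2 + 90·0 = 2, valid modulo lcm(90, 12) = 180: x ≡ 2 (mod 180).
Verify: 2 mod 10 = 2, 2 mod 18 = 2, 2 mod 12 = 2.

x ≡ 2 (mod 180).


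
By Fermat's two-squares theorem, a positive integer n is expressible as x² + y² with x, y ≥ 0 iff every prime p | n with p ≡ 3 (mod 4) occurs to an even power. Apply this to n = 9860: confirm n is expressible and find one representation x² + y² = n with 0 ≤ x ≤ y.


Step 1: Factor n = 9860 = 2^2 · 5 · 17 · 29.
Step 2: Check the mod-4 condition on each prime factor: 2 = 2 (special); 5 ≡ 1 (mod 4), exponent 1; 17 ≡ 1 (mod 4), exponent 1; 29 ≡ 1 (mod 4), exponent 1.
All primes ≡ 3 (mod 4) appear to even exponent (or don't appear), so by the two-squares theorem n IS expressible as a sum of two squares.
Step 3: Build a representation. Group n = k² · m with k = 2 and m = 5 · 17 · 29 = 2465 (a product of primes ≡ 1 (mod 4)); a representation of m scales to one of n via (k·x)² + (k·y)² = k²(x² + y²). Each prime p ≡ 1 (mod 4) is itself a sum of two squares; find a² by testing p − a² for a perfect square:
  5: 5 − 1² = 4 = 2² ⇒ 5 = 1² + 2².
  17: 17 − 1² = 16 = 4² ⇒ 17 = 1² + 4².
  29: 29 − 1² = 28, 29 − 2² = 25 = 5² ⇒ 29 = 2² + 5².
  Combine using the Brahmagupta–Fibonacci identity (a² + b²)(c² + d²) = (ac − bd)² + (ad + bc)² = (ac + bd)² + (ad − bc)²:
  5 · 17 = 85: from (1² + 2²)(1² + 4²), take (1·1 − 2·4, 1·4 + 2·1) = (1 − 8, 4 + 2) = (-7, 6); dropping signs (only squares matter) gives (7, 6); check 7² + 6² = 49 + 36 = 85 ✓.
  85 · 29 = 2465: from (7² + 6²)(2² + 5²), take (7·2 − 6·5, 7·5 + 6·2) = (14 − 30, 35 + 12) = (-16, 47); dropping signs (only squares matter) gives (16, 47); check 16² + 47² = 256 + 2209 = 2465 ✓.
  Scale by k = 2: (2·16, 2·47) = (32, 94).
Step 4: Order so x ≤ y and verify: 32² + 94² = 1024 + 8836 = 9860 = n. ✓

n = 9860 = 32² + 94² (one valid representation with x ≤ y).


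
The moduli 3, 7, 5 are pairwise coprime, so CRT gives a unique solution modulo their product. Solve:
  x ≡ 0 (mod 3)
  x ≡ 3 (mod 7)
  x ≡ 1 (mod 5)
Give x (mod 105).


Moduli 3, 7, 5 are pairwise coprime; by CRT there is a unique solution modulo M = 3 · 7 · 5 = 105.
Solve pairwise, accumulating the modulus:
  Start with x ≡ 0 (mod 3).
  Combine with x ≡ 3 (mod 7): since gcd(3, 7) = 1, we get a unique residue mod 21.
    Write x = 0 + 3·t and substitute into x ≡ 3 (mod 7): 3·t ≡ 3 − 0 = 3 (mod 7).
    The inverse of 3 mod 7 is 5 (since 3·5 = 15 = 2·7 + 1), so t ≡ 5·3 = 15 ≡ 1 (mod 7).
    Then x = 0 + 3·1 = 3, valid modulo lcm(3, 7) = 21: x ≡ 3 (mod 21).
  Combine with x ≡ 1 (mod 5): since gcd(21, 5) = 1, we get a unique residue mod 105.
    Write x = 3 + 21·t and substitute into x ≡ 1 (mod 5): 21·t ≡ 1 − 3 = -2 (mod 5).
    Reduce coefficients mod 5: 1·t ≡ 3 (mod 5).
    So t ≡ 3 (mod 5).
    Then x = 3 + 21·3 = 66, valid modulo lcm(21, 5) = 105: x ≡ 66 (mod 105).
Verify: 66 mod 3 = 0 ✓, 66 mod 7 = 3 ✓, 66 mod 5 = 1 ✓.

x ≡ 66 (mod 105).


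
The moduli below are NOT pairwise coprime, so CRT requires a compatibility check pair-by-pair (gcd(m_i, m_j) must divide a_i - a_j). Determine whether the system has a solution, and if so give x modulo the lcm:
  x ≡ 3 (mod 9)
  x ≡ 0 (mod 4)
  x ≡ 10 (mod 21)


Moduli 9, 4, 21 are not pairwise coprime, so CRT works modulo lcm(m_i) when all pairwise compatibility conditions hold.
Pairwise compatibility: gcd(m_i, m_j) must divide a_i - a_j for every pair.
Merge one congruence at a time:
  Start: x ≡ 3 (mod 9).
  Combine with x ≡ 0 (mod 4): gcd(9, 4) = 1; 0 - 3 = -3, which IS divisible by 1, so compatible.
    Write x = 3 + 9·t and substitute into x ≡ 0 (mod 4): 9·t ≡ 0 − 3 = -3 (mod 4).
    Reduce coefficients mod 4: 1·t ≡ 1 (mod 4).
    So t ≡ 1 (mod 4).
    Then x = 3 + 9·1 = 12, valid modulo lcm(9, 4) = 36: x ≡ 12 (mod 36).
  Combine with x ≡ 10 (mod 21): gcd(36, 21) = 3, and 10 - 12 = -2 is NOT divisible by 3.
    ⇒ system is inconsistent (no integer solution).

No solution (the system is inconsistent).


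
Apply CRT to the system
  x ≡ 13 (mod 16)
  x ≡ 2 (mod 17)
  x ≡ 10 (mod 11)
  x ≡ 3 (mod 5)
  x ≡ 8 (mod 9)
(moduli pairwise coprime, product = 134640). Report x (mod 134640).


Product of moduli M = 16 · 17 · 11 · 5 · 9 = 134640.
Merge one congruence at a time:
  Start: x ≡ 13 (mod 16).
  Combine with x ≡ 2 (mod 17); new modulus lcm = 272.
    Write x = 13 + 16·t and substitute into x ≡ 2 (mod 17): 16·t ≡ 2 − 13 = -11 (mod 17).
    Reduce coefficients mod 17: 16·t ≡ 6 (mod 17).
    The inverse of 16 mod 17 is 16 (since 16·16 = 256 = 15·17 + 1), so t ≡ 16·6 = 96 ≡ 11 (mod 17).
    Then x = 13 + 16·11 = 189, valid modulo lcm(16, 17) = 272: x ≡ 189 (mod 272).
  Combine with x ≡ 10 (mod 11); new modulus lcm = 2992.
    Write x = 189 + 272·t and substitute into x ≡ 10 (mod 11): 272·t ≡ 10 − 189 = -179 (mod 11).
    Reduce coefficients mod 11: 8·t ≡ 8 (mod 11).
    The inverse of 8 mod 11 is 7 (since 8·7 = 56 = 5·11 + 1), so t ≡ 7·8 = 56 ≡ 1 (mod 11).
    Then x = 189 + 272·1 = 461, valid modulo lcm(272, 11) = 2992: x ≡ 461 (mod 2992).
  Combine with x ≡ 3 (mod 5); new modulus lcm = 14960.
    Write x = 461 + 2992·t and substitute into x ≡ 3 (mod 5): 2992·t ≡ 3 − 461 = -458 (mod 5).
    Reduce coefficients mod 5: 2·t ≡ 2 (mod 5).
    The inverse of 2 mod 5 is 3 (since 2·3 = 6 = 1·5 + 1), so t ≡ 3·2 = 6 ≡ 1 (mod 5).
    Then x = 461 + 2992·1 = 3453, valid modulo lcm(2992, 5) = 14960: x ≡ 3453 (mod 14960).
  Combine with x ≡ 8 (mod 9); new modulus lcm = 134640.
    Write x = 3453 + 14960·t and substitute into x ≡ 8 (mod 9): 14960·t ≡ 8 − 3453 = -3445 (mod 9).
    Reduce coefficients mod 9: 2·t ≡ 2 (mod 9).
    The inverse of 2 mod 9 is 5 (since 2·5 = 10 = 1·9 + 1), so t ≡ 5·2 = 10 ≡ 1 (mod 9).
    Then x = 3453 + 14960·1 = 18413, valid modulo lcm(14960, 9) = 134640: x ≡ 18413 (mod 134640).
Verify against each original: 18413 mod 16 = 13, 18413 mod 17 = 2, 18413 mod 11 = 10, 18413 mod 5 = 3, 18413 mod 9 = 8.

x ≡ 18413 (mod 134640).


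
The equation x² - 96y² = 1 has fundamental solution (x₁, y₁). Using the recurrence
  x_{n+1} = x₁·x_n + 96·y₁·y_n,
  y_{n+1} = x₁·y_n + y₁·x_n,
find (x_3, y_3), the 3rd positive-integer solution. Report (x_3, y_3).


Step 1: Find the fundamental solution (x₁, y₁) of x² - 96y² = 1.
  Expand √96 as a continued fraction. a₀ = ⌊√96⌋ = 9; iterate m_{k+1} = d_k·a_k − m_k, d_{k+1} = (96 − m_{k+1}²)/d_k, a_{k+1} = ⌊(a₀ + m_{k+1})/d_{k+1}⌋ (starting m₀ = 0, d₀ = 1), with convergents p_k = a_k·p_{k-1} + p_{k-2}, q_k = a_k·q_{k-1} + q_{k-2} (p₋₁ = 1, q₋₁ = 0):
  k = 0: a₀ = 9; p₀/q₀ = 9/1; p₀² − 96·q₀² = 81 − 96 = -15.
  k = 1: m = 9, d = 15, a = ⌊(9 + 9)/15⌋ = 1; p/q = (1·9 + 1)/(1·1 + 0) = 10/1; p² − 96·q² = 100 − 96 = 4.
  k = 2: m = 6, d = 4, a = ⌊(9 + 6)/4⌋ = 3; p/q = (3·10 + 9)/(3·1 + 1) = 39/4; p² − 96·q² = 1521 − 1536 = -15.
  k = 3: m = 6, d = 15, a = ⌊(9 + 6)/15⌋ = 1; p/q = (1·39 + 10)/(1·4 + 1) = 49/5; p² − 96·q² = 2401 − 2400 = 1.
  The first convergent with p² − 96·q² = 1 gives the fundamental solution (x₁, y₁) = (49, 5).
Step 2: Apply the recurrence (x_{n+1}, y_{n+1}) = (x₁x_n + 96y₁y_n, x₁y_n + y₁x_n) repeatedly.
  From (x_1, y_1) = (49, 5): x_2 = 49·49 + 96·5·5 = 4801; y_2 = 49·5 + 5·49 = 490.
  From (x_2, y_2) = (4801, 490): x_3 = 49·4801 + 96·5·490 = 470449; y_3 = 49·490 + 5·4801 = 48015.
Step 3: Verify x_3² - 96·y_3² = 221322261601 - 221322261600 = 1 (should be 1). ✓

(x_1, y_1) = (49, 5); (x_3, y_3) = (470449, 48015).


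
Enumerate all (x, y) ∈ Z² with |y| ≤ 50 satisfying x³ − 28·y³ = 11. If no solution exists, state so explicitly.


The equation is x³ - 28y³ = 11. For fixed y, x³ = 28·y³ + 11, so a solution requires the RHS to be a perfect cube.
Strategy: iterate y from -50 to 50, compute RHS = 28·y³ + 11, and check whether it is a (positive or negative) perfect cube.
Check small values of y:
  y = 0: RHS = 11 is not a perfect cube.
  y = 1: RHS = 39 is not a perfect cube.
  y = -1: RHS = -17 is not a perfect cube.
  y = 2: RHS = 235 is not a perfect cube.
  y = -2: RHS = -213 is not a perfect cube.
  y = 3: RHS = 767 is not a perfect cube.
  y = -3: RHS = -745 is not a perfect cube.
Continuing the search up to |y| = 50 finds no solutions either.
No (x, y) in the scanned range satisfies the equation.

No integer solutions with |y| ≤ 50.


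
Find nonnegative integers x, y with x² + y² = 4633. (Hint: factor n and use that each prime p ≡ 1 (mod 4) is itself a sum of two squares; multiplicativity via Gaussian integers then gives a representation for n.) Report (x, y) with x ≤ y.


Step 1: Factor n = 4633 = 41 · 113.
Step 2: Check the mod-4 condition on each prime factor: 41 ≡ 1 (mod 4), exponent 1; 113 ≡ 1 (mod 4), exponent 1.
All primes ≡ 3 (mod 4) appear to even exponent (or don't appear), so by the two-squares theorem n IS expressible as a sum of two squares.
Step 3: Build a representation. Here n = 41 · 113 is a product of primes ≡ 1 (mod 4). Each prime p ≡ 1 (mod 4) is itself a sum of two squares; find a² by testing p − a² for a perfect square:
  41: 41 − 1² = 40, 41 − 2² = 37, 41 − 3² = 32, 41 − 4² = 25 = 5² ⇒ 41 = 4² + 5².
  113: 113 − 1² = 112, 113 − 2² = 109, 113 − 3² = 104, 113 − 4² = 97, 113 − 5² = 88, 113 − 6² = 77, 113 − 7² = 64 = 8² ⇒ 113 = 7² + 8².
  Combine using the Brahmagupta–Fibonacci identity (a² + b²)(c² + d²) = (ac − bd)² + (ad + bc)² = (ac + bd)² + (ad − bc)²:
  41 · 113 = 4633: from (4² + 5²)(7² + 8²), take (4·7 − 5·8, 4·8 + 5·7) = (28 − 40, 32 + 35) = (-12, 67); dropping signs (only squares matter) gives (12, 67); check 12² + 67² = 144 + 4489 = 4633 ✓.
Step 4: Order so x ≤ y and verify: 12² + 67² = 144 + 4489 = 4633 = n. ✓

n = 4633 = 12² + 67² (one valid representation with x ≤ y).


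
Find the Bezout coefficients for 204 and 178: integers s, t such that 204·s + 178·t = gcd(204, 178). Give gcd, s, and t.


Euclidean algorithm on (204, 178) — divide until remainder is 0:
  204 = 1 · 178 + 26
  178 = 6 · 26 + 22
  26 = 1 · 22 + 4
  22 = 5 · 4 + 2
  4 = 2 · 2 + 0
gcd(204, 178) = 2.
Track Bezout coefficients alongside the remainders: start with r₀ = 204 = a·1 + b·0 (s = 1, t = 0) and r₁ = 178 = a·0 + b·1 (s = 0, t = 1); each new remainder r_{k+1} = r_{k-1} − q_k·r_k inherits s_{k+1} = s_{k-1} − q_k·s_k, t_{k+1} = t_{k-1} − q_k·t_k, so r_k = a·s_k + b·t_k at every step:
  q = 1: r = 26, s = 1 − 1·0 = 1, t = 0 − 1·1 = -1  (check: 204·1 + 178·(-1) = 26)
  q = 6: r = 22, s = 0 − 6·1 = -6, t = 1 − 6·(-1) = 7  (check: 204·(-6) + 178·7 = 22)
  q = 1: r = 4, s = 1 − 1·(-6) = 7, t = -1 − 1·7 = -8  (check: 204·7 + 178·(-8) = 4)
  q = 5: r = 2, s = -6 − 5·7 = -41, t = 7 − 5·(-8) = 47  (check: 204·(-41) + 178·47 = 2)
The row with r = 2 (the gcd) gives the Bezout coefficients s = -41, t = 47.
Result: 204 · (-41) + 178 · (47) = 2.

gcd(204, 178) = 2; s = -41, t = 47 (check: 204·(-41) + 178·47 = 2).


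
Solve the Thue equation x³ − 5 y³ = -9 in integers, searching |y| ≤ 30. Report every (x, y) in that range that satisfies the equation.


The equation is x³ - 5y³ = -9. For fixed y, x³ = 5·y³ − 9, so a solution requires the RHS to be a perfect cube.
Strategy: iterate y from -30 to 30, compute RHS = 5·y³ − 9, and check whether it is a (positive or negative) perfect cube.
Check small values of y:
  y = 0: RHS = -9 is not a perfect cube.
  y = 1: RHS = -4 is not a perfect cube.
  y = -1: RHS = -14 is not a perfect cube.
  y = 2: RHS = 31 is not a perfect cube.
  y = -2: RHS = -49 is not a perfect cube.
  y = 3: RHS = 126 is not a perfect cube.
  y = -3: RHS = -144 is not a perfect cube.
Continuing the search up to |y| = 30 finds no solutions either.
No (x, y) in the scanned range satisfies the equation.

No integer solutions with |y| ≤ 30.


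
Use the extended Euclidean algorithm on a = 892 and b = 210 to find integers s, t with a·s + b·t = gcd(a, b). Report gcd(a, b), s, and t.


Euclidean algorithm on (892, 210) — divide until remainder is 0:
  892 = 4 · 210 + 52
  210 = 4 · 52 + 2
  52 = 26 · 2 + 0
gcd(892, 210) = 2.
Track Bezout coefficients alongside the remainders: start with r₀ = 892 = a·1 + b·0 (s = 1, t = 0) and r₁ = 210 = a·0 + b·1 (s = 0, t = 1); each new remainder r_{k+1} = r_{k-1} − q_k·r_k inherits s_{k+1} = s_{k-1} − q_k·s_k, t_{k+1} = t_{k-1} − q_k·t_k, so r_k = a·s_k + b·t_k at every step:
  q = 4: r = 52, s = 1 − 4·0 = 1, t = 0 − 4·1 = -4  (check: 892·1 + 210·(-4) = 52)
  q = 4: r = 2, s = 0 − 4·1 = -4, t = 1 − 4·(-4) = 17  (check: 892·(-4) + 210·17 = 2)
The row with r = 2 (the gcd) gives the Bezout coefficients s = -4, t = 17.
Result: 892 · (-4) + 210 · (17) = 2.

gcd(892, 210) = 2; s = -4, t = 17 (check: 892·(-4) + 210·17 = 2).


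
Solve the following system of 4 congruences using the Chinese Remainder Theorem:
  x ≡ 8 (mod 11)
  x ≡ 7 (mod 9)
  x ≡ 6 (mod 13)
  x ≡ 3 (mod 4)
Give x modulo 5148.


Product of moduli M = 11 · 9 · 13 · 4 = 5148.
Merge one congruence at a time:
  Start: x ≡ 8 (mod 11).
  Combine with x ≡ 7 (mod 9); new modulus lcm = 99.
    Write x = 8 + 11·t and substitute into x ≡ 7 (mod 9): 11·t ≡ 7 − 8 = -1 (mod 9).
    Reduce coefficients mod 9: 2·t ≡ 8 (mod 9).
    The inverse of 2 mod 9 is 5 (since 2·5 = 10 = 1·9 + 1), so t ≡ 5·8 = 40 ≡ 4 (mod 9).
    Then x = 8 + 11·4 = 52, valid modulo lcm(11, 9) = 99: x ≡ 52 (mod 99).
  Combine with x ≡ 6 (mod 13); new modulus lcm = 1287.
    Write x = 52 + 99·t and substitute into x ≡ 6 (mod 13): 99·t ≡ 6 − 52 = -46 (mod 13).
    Reduce coefficients mod 13: 8·t ≡ 6 (mod 13).
    The inverse of 8 mod 13 is 5 (since 8·5 = 40 = 3·13 + 1), so t ≡ 5·6 = 30 ≡ 4 (mod 13).
    Then x = 52 + 99·4 = 448, valid modulo lcm(99, 13) = 1287: x ≡ 448 (mod 1287).
  Combine with x ≡ 3 (mod 4); new modulus lcm = 5148.
    Write x = 448 + 1287·t and substitute into x ≡ 3 (mod 4): 1287·t ≡ 3 − 448 = -445 (mod 4).
    Reduce coefficients mod 4: 3·t ≡ 3 (mod 4).
    The inverse of 3 mod 4 is 3 (since 3·3 = 9 = 2·4 + 1), so t ≡ 3·3 = 9 ≡ 1 (mod 4).
    Then x = 448 + 1287·1 = 1735, valid modulo lcm(1287, 4) = 5148: x ≡ 1735 (mod 5148).
Verify against each original: 1735 mod 11 = 8, 1735 mod 9 = 7, 1735 mod 13 = 6, 1735 mod 4 = 3.

x ≡ 1735 (mod 5148).


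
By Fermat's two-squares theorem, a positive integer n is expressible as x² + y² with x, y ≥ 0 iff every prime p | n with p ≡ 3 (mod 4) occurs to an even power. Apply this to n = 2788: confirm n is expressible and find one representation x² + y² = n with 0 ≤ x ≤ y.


Step 1: Factor n = 2788 = 2^2 · 17 · 41.
Step 2: Check the mod-4 condition on each prime factor: 2 = 2 (special); 17 ≡ 1 (mod 4), exponent 1; 41 ≡ 1 (mod 4), exponent 1.
All primes ≡ 3 (mod 4) appear to even exponent (or don't appear), so by the two-squares theorem n IS expressible as a sum of two squares.
Step 3: Build a representation. Group n = k² · m with k = 2 and m = 17 · 41 = 697 (a product of primes ≡ 1 (mod 4)); a representation of m scales to one of n via (k·x)² + (k·y)² = k²(x² + y²). Each prime p ≡ 1 (mod 4) is itself a sum of two squares; find a² by testing p − a² for a perfect square:
  17: 17 − 1² = 16 = 4² ⇒ 17 = 1² + 4².
  41: 41 − 1² = 40, 41 − 2² = 37, 41 − 3² = 32, 41 − 4² = 25 = 5² ⇒ 41 = 4² + 5².
  Combine using the Brahmagupta–Fibonacci identity (a² + b²)(c² + d²) = (ac − bd)² + (ad + bc)² = (ac + bd)² + (ad − bc)²:
  17 · 41 = 697: from (1² + 4²)(4² + 5²), take (1·4 − 4·5, 1·5 + 4·4) = (4 − 20, 5 + 16) = (-16, 21); dropping signs (only squares matter) gives (16, 21); check 16² + 21² = 256 + 441 = 697 ✓.
  Scale by k = 2: (2·16, 2·21) = (32, 42).
Step 4: Order so x ≤ y and verify: 32² + 42² = 1024 + 1764 = 2788 = n. ✓

n = 2788 = 32² + 42² (one valid representation with x ≤ y).


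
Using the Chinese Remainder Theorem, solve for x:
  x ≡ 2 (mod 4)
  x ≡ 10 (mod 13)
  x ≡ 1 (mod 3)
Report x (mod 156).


Moduli 4, 13, 3 are pairwise coprime; by CRT there is a unique solution modulo M = 4 · 13 · 3 = 156.
Solve pairwise, accumulating the modulus:
  Start with x ≡ 2 (mod 4).
  Combine with x ≡ 10 (mod 13): since gcd(4, 13) = 1, we get a unique residue mod 52.
    Write x = 2 + 4·t and substitute into x ≡ 10 (mod 13): 4·t ≡ 10 − 2 = 8 (mod 13).
    The inverse of 4 mod 13 is 10 (since 4·10 = 40 = 3·13 + 1), so t ≡ 10·8 = 80 ≡ 2 (mod 13).
    Then x = 2 + 4·2 = 10, valid modulo lcm(4, 13) = 52: x ≡ 10 (mod 52).
  Combine with x ≡ 1 (mod 3): since gcd(52, 3) = 1, we get a unique residue mod 156.
    Write x = 10 + 52·t and substitute into x ≡ 1 (mod 3): 52·t ≡ 1 − 10 = -9 (mod 3).
    Reduce coefficients mod 3: 1·t ≡ 0 (mod 3).
    So t ≡ 0 (mod 3).
    Then x = 10 + 52·0 = 10, valid modulo lcm(52, 3) = 156: x ≡ 10 (mod 156).
Verify: 10 mod 4 = 2 ✓, 10 mod 13 = 10 ✓, 10 mod 3 = 1 ✓.

x ≡ 10 (mod 156).


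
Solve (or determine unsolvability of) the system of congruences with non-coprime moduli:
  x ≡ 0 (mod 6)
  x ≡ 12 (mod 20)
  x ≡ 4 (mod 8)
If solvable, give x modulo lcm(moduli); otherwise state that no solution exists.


Moduli 6, 20, 8 are not pairwise coprime, so CRT works modulo lcm(m_i) when all pairwise compatibility conditions hold.
Pairwise compatibility: gcd(m_i, m_j) must divide a_i - a_j for every pair.
Merge one congruence at a time:
  Start: x ≡ 0 (mod 6).
  Combine with x ≡ 12 (mod 20): gcd(6, 20) = 2; 12 - 0 = 12, which IS divisible by 2, so compatible.
    Write x = 0 + 6·t and substitute into x ≡ 12 (mod 20): 6·t ≡ 12 − 0 = 12 (mod 20).
    Divide the congruence (and modulus) by g = 2: 3·t ≡ 6 (mod 10).
    The inverse of 3 mod 10 is 7 (since 3·7 = 21 = 2·10 + 1), so t ≡ 7·6 = 42 ≡ 2 (mod 10).
    Then x = 0 + 6·2 = 12, valid modulo lcm(6, 20) = 60: x ≡ 12 (mod 60).
  Combine with x ≡ 4 (mod 8): gcd(60, 8) = 4; 4 - 12 = -8, which IS divisible by 4, so compatible.
    Write x = 12 + 60·t and substitute into x ≡ 4 (mod 8): 60·t ≡ 4 − 12 = -8 (mod 8).
    Divide the congruence (and modulus) by g = 4: 15·t ≡ -2 (mod 2).
    Reduce coefficients mod 2: 1·t ≡ 0 (mod 2).
    So t ≡ 0 (mod 2).
    Then x = 12 + 60·0 = 12, valid modulo lcm(60, 8) = 120: x ≡ 12 (mod 120).
Verify: 12 mod 6 = 0, 12 mod 20 = 12, 12 mod 8 = 4.

x ≡ 12 (mod 120).


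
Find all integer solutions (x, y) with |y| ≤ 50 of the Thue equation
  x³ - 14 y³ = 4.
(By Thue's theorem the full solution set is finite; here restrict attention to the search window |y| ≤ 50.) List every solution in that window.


The equation is x³ - 14y³ = 4. For fixed y, x³ = 14·y³ + 4, so a solution requires the RHS to be a perfect cube.
Strategy: iterate y from -50 to 50, compute RHS = 14·y³ + 4, and check whether it is a (positive or negative) perfect cube.
Check small values of y:
  y = 0: RHS = 4 is not a perfect cube.
  y = 1: RHS = 18 is not a perfect cube.
  y = -1: RHS = -10 is not a perfect cube.
  y = 2: RHS = 116 is not a perfect cube.
  y = -2: RHS = -108 is not a perfect cube.
  y = 3: RHS = 382 is not a perfect cube.
  y = -3: RHS = -374 is not a perfect cube.
Continuing the search up to |y| = 50 finds no solutions either.
No (x, y) in the scanned range satisfies the equation.

No integer solutions with |y| ≤ 50.


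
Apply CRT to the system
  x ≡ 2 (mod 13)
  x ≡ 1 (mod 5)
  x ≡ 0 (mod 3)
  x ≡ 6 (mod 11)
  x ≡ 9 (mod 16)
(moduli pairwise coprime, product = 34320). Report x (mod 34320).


Product of moduli M = 13 · 5 · 3 · 11 · 16 = 34320.
Merge one congruence at a time:
  Start: x ≡ 2 (mod 13).
  Combine with x ≡ 1 (mod 5); new modulus lcm = 65.
    Write x = 2 + 13·t and substitute into x ≡ 1 (mod 5): 13·t ≡ 1 − 2 = -1 (mod 5).
    Reduce coefficients mod 5: 3·t ≡ 4 (mod 5).
    The inverse of 3 mod 5 is 2 (since 3·2 = 6 = 1·5 + 1), so t ≡ 2·4 = 8 ≡ 3 (mod 5).
    Then x = 2 + 13·3 = 41, valid modulo lcm(13, 5) = 65: x ≡ 41 (mod 65).
  Combine with x ≡ 0 (mod 3); new modulus lcm = 195.
    Write x = 41 + 65·t and substitute into x ≡ 0 (mod 3): 65·t ≡ 0 − 41 = -41 (mod 3).
    Reduce coefficients mod 3: 2·t ≡ 1 (mod 3).
    The inverse of 2 mod 3 is 2 (since 2·2 = 4 = 1·3 + 1), so t ≡ 2·1 = 2 ≡ 2 (mod 3).
    Then x = 41 + 65·2 = 171, valid modulo lcm(65, 3) = 195: x ≡ 171 (mod 195).
  Combine with x ≡ 6 (mod 11); new modulus lcm = 2145.
    Write x = 171 + 195·t and substitute into x ≡ 6 (mod 11): 195·t ≡ 6 − 171 = -165 (mod 11).
    Reduce coefficients mod 11: 8·t ≡ 0 (mod 11).
    The inverse of 8 mod 11 is 7 (since 8·7 = 56 = 5·11 + 1), so t ≡ 7·0 = 0 ≡ 0 (mod 11).
    Then x = 171 + 195·0 = 171, valid modulo lcm(195, 11) = 2145: x ≡ 171 (mod 2145).
  Combine with x ≡ 9 (mod 16); new modulus lcm = 34320.
    Write x = 171 + 2145·t and substitute into x ≡ 9 (mod 16): 2145·t ≡ 9 − 171 = -162 (mod 16).
    Reduce coefficients mod 16: 1·t ≡ 14 (mod 16).
    So t ≡ 14 (mod 16).
    Then x = 171 + 2145·14 = 30201, valid modulo lcm(2145, 16) = 34320: x ≡ 30201 (mod 34320).
Verify against each original: 30201 mod 13 = 2, 30201 mod 5 = 1, 30201 mod 3 = 0, 30201 mod 11 = 6, 30201 mod 16 = 9.

x ≡ 30201 (mod 34320).


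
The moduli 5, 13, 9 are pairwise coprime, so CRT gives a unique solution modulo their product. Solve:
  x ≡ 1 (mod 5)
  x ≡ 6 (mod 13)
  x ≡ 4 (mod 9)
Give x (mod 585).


Moduli 5, 13, 9 are pairwise coprime; by CRT there is a unique solution modulo M = 5 · 13 · 9 = 585.
Solve pairwise, accumulating the modulus:
  Start with x ≡ 1 (mod 5).
  Combine with x ≡ 6 (mod 13): since gcd(5, 13) = 1, we get a unique residue mod 65.
    Write x = 1 + 5·t and substitute into x ≡ 6 (mod 13): 5·t ≡ 6 − 1 = 5 (mod 13).
    The inverse of 5 mod 13 is 8 (since 5·8 = 40 = 3·13 + 1), so t ≡ 8·5 = 40 ≡ 1 (mod 13).
    Then x = 1 + 5·1 = 6, valid modulo lcm(5, 13) = 65: x ≡ 6 (mod 65).
  Combine with x ≡ 4 (mod 9): since gcd(65, 9) = 1, we get a unique residue mod 585.
    Write x = 6 + 65·t and substitute into x ≡ 4 (mod 9): 65·t ≡ 4 − 6 = -2 (mod 9).
    Reduce coefficients mod 9: 2·t ≡ 7 (mod 9).
    The inverse of 2 mod 9 is 5 (since 2·5 = 10 = 1·9 + 1), so t ≡ 5·7 = 35 ≡ 8 (mod 9).
    Then x = 6 + 65·8 = 526, valid modulo lcm(65, 9) = 585: x ≡ 526 (mod 585).
Verify: 526 mod 5 = 1 ✓, 526 mod 13 = 6 ✓, 526 mod 9 = 4 ✓.

x ≡ 526 (mod 585).


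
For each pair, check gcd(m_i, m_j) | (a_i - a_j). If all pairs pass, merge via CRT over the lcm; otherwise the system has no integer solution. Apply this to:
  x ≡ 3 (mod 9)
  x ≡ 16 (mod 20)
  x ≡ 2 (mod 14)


Moduli 9, 20, 14 are not pairwise coprime, so CRT works modulo lcm(m_i) when all pairwise compatibility conditions hold.
Pairwise compatibility: gcd(m_i, m_j) must divide a_i - a_j for every pair.
Merge one congruence at a time:
  Start: x ≡ 3 (mod 9).
  Combine with x ≡ 16 (mod 20): gcd(9, 20) = 1; 16 - 3 = 13, which IS divisible by 1, so compatible.
    Write x = 3 + 9·t and substitute into x ≡ 16 (mod 20): 9·t ≡ 16 − 3 = 13 (mod 20).
    The inverse of 9 mod 20 is 9 (since 9·9 = 81 = 4·20 + 1), so t ≡ 9·13 = 117 ≡ 17 (mod 20).
    Then x = 3 + 9·17 = 156, valid modulo lcm(9, 20) = 180: x ≡ 156 (mod 180).
  Combine with x ≡ 2 (mod 14): gcd(180, 14) = 2; 2 - 156 = -154, which IS divisible by 2, so compatible.
    Write x = 156 + 180·t and substitute into x ≡ 2 (mod 14): 180·t ≡ 2 − 156 = -154 (mod 14).
    Divide the congruence (and modulus) by g = 2: 90·t ≡ -77 (mod 7).
    Reduce coefficients mod 7: 6·t ≡ 0 (mod 7).
    The inverse of 6 mod 7 is 6 (since 6·6 = 36 = 5·7 + 1), so t ≡ 6·0 = 0 ≡ 0 (mod 7).
    Then x = 156 + 180·0 = 156, valid modulo lcm(180, 14) = 1260: x ≡ 156 (mod 1260).
Verify: 156 mod 9 = 3, 156 mod 20 = 16, 156 mod 14 = 2.

x ≡ 156 (mod 1260).
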